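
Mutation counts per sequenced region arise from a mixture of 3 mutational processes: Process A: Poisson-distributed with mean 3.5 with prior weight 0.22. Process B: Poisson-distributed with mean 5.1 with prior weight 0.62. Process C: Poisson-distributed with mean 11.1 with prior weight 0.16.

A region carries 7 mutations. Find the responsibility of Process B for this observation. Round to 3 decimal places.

0.785

Posterior ∝ prior × likelihood, so P(k | x) ∝ P(Z=k) f_k(x); normalise over all components.
Component likelihoods at x = 7 mutations:
  L_A = e^(−3.5)·3.5^7/7! = 0.0385492
  L_B = e^(−5.1)·5.1^7/7! = 0.108557
  L_C = e^(−11.1)·11.1^7/7! = 0.0622532
Weight by the priors:
  P(Z=A)·L_A = 0.22 × 0.0385492 = 0.00848082
  P(Z=B)·L_B = 0.62 × 0.108557 = 0.0673055
  P(Z=C)·L_C = 0.16 × 0.0622532 = 0.00996051
Normaliser: 0.00848082 + 0.0673055 + 0.00996051 = 0.0857468
So the posterior for Process B is 0.0673055 / 0.0857468 ≈ 0.785.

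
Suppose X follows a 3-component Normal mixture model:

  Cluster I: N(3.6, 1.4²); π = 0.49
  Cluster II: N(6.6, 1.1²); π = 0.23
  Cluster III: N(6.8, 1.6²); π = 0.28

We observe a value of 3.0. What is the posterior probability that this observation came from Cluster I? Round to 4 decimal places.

0.9655

P(component k | x) = P(Z=k)·f_k(x) / marginal(x), where marginal(x) = Σ_j P(Z=j)·f_j(x).
Evaluate each component's likelihood at the observed value:
  f_I = 0.259955
  f_II = 0.00171281
  f_III = 0.0148574
Prior × likelihood for each component:
  P(Z=I)·f_I = 0.49 × 0.259955 = 0.127378
  P(Z=II)·f_II = 0.23 × 0.00171281 = 0.000393946
  P(Z=III)·f_III = 0.28 × 0.0148574 = 0.00416008
Evidence: 0.127378 + 0.000393946 + 0.00416008 = 0.131932
P(Cluster I | 3.0) = 0.127378 / 0.131932 ≈ 0.9655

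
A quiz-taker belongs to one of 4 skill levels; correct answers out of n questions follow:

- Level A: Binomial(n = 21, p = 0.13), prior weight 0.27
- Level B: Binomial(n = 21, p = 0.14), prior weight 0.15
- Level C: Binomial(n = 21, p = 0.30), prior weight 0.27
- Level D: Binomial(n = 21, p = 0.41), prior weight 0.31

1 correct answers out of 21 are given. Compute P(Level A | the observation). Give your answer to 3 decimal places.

Apply Bayes' rule: the posterior for each component is proportional to its prior times its likelihood at x.
Evaluate each component's likelihood at the observed value:
  L_A = C(21,1)·0.13^1·0.87^20 = 21·0.13·0.0617142 = 0.16848
  L_B = C(21,1)·0.14^1·0.86^20 = 21·0.14·0.0489744 = 0.143985
  L_C = C(21,1)·0.30^1·0.70^20 = 21·0.3·0.000797923 = 0.00502691
  L_D = C(21,1)·0.41^1·0.59^20 = 21·0.41·2.6124e-05 = 0.000224928
Unnormalised posteriors:
  π_A·L_A = 0.27 × 0.16848 = 0.0454895
  π_B·L_B = 0.15 × 0.143985 = 0.0215977
  π_C·L_C = 0.27 × 0.00502691 = 0.00135727
  π_D·L_D = 0.31 × 0.000224928 = 6.97277e-05
Denominator: 0.0454895 + 0.0215977 + 0.00135727 + 6.97277e-05 = 0.0685142
P(Level A | the observation) ≈ 0.664

0.664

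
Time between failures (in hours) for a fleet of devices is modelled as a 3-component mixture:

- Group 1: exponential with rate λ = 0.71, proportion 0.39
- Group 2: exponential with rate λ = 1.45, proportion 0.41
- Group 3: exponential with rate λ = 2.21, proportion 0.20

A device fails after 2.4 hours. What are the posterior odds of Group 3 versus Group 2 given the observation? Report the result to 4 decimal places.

0.1200

Only the two components matter; the odds are (P(Z=i) f_i(x)) / (P(Z=j) f_j(x)).
Component likelihoods at x = 2.4 hours:
  f_1 = 0.71·e^(−0.71·2.4) = 0.71·e^(−1.7040) = 0.129188
  f_2 = 1.45·e^(−1.45·2.4) = 1.45·e^(−3.4800) = 0.0446707
  f_3 = 2.21·e^(−2.21·2.4) = 2.21·e^(−5.3040) = 0.0109874
Posterior odds = (P(Z=3)·f_3) / (P(Z=2)·f_2) = (0.20·0.0109874) / (0.41·0.0446707) = 0.00219748 / 0.018315 ≈ 0.1200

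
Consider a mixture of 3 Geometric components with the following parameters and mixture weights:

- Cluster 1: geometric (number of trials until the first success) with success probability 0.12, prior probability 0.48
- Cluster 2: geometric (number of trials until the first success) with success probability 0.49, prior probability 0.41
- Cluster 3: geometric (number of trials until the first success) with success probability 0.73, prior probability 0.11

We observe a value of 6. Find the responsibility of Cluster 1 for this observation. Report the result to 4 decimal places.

Apply Bayes' rule: the posterior for each component is proportional to its prior times its likelihood at x.
Component likelihoods at x = 6:
  f_1 = 0.0633278
  f_2 = 0.0169062
  f_3 = 0.00104747
Prior × likelihood for each component:
  w_1·f_1 = 0.48 × 0.0633278 = 0.0303974
  w_2·f_2 = 0.41 × 0.0169062 = 0.00693156
  w_3·f_3 = 0.11 × 0.00104747 = 0.000115222
Denominator: 0.0303974 + 0.00693156 + 0.000115222 = 0.0374441
P(Cluster 1 | the observation) = 0.0303974 / 0.0374441 ≈ 0.8118

0.8118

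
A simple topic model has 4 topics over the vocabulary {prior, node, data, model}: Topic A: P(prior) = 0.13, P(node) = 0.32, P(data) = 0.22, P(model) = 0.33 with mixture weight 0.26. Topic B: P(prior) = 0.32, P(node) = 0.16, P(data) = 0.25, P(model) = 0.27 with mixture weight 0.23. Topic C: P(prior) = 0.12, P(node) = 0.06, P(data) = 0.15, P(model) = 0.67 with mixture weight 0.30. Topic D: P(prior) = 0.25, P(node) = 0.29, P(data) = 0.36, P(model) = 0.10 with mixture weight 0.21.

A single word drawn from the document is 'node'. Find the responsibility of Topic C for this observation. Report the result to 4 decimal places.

The responsibility of component k is π_k f_k(x) divided by Σ_j π_j f_j(x).
Component likelihoods at x = 'node':
  p_A = 0.32
  p_B = 0.16
  p_C = 0.06
  p_D = 0.29
Unnormalised posteriors:
  π_A·p_A = 0.26 × 0.32 = 0.0832
  π_B·p_B = 0.23 × 0.16 = 0.0368
  π_C·p_C = 0.30 × 0.06 = 0.018
  π_D·p_D = 0.21 × 0.29 = 0.0609
Normaliser: 0.0832 + 0.0368 + 0.018 + 0.0609 = 0.1989
P(Topic C | x) = 0.018 / 0.1989 ≈ 0.0905

0.0905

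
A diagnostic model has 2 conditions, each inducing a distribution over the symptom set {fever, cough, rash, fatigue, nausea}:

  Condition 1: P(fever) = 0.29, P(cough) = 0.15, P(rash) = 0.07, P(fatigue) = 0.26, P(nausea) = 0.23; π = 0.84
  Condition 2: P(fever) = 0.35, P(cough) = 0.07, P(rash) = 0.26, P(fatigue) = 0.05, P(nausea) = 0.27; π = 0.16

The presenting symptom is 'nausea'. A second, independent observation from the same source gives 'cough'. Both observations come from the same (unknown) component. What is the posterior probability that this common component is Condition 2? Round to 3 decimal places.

0.094

Posterior ∝ prior × likelihood, so P(k | x) ∝ π_k f_k(x); normalise over all components.
Since both observations come from the same component, the likelihood for component k is f_k(x₁)·f_k(x₂).
  p_1 = [0.23] × [0.15] = 0.0345
  p_2 = [0.27] × [0.07] = 0.0189
Weight by the priors:
  π_1·p_1 = 0.84 × 0.0345 = 0.02898
  π_2·p_2 = 0.16 × 0.0189 = 0.003024
Sum: 0.02898 + 0.003024 = 0.032004
P(Condition 2 | x) ≈ 0.094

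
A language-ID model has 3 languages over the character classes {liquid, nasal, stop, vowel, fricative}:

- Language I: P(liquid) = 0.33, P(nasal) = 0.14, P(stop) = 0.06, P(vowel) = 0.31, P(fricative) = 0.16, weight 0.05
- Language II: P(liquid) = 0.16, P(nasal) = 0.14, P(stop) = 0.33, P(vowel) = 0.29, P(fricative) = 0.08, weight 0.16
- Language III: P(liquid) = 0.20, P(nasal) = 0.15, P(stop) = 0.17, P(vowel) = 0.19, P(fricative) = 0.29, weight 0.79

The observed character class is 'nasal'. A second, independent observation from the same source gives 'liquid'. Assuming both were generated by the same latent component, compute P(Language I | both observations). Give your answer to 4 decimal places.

0.0781

By Bayes' theorem, P(k | x) = π_k f_k(x) / Σ_j π_j f_j(x).
Since both observations come from the same component, the likelihood for component k is f_k(x₁)·f_k(x₂).
  L_I = [P(nasal | comp) = 0.14] × [0.33] = 0.0462
  L_II = [P(nasal | comp) = 0.14] × [0.16] = 0.0224
  L_III = [P(nasal | comp) = 0.15] × [0.2] = 0.03
Multiply by the mixture weights:
  π_I·L_I = 0.05 × 0.0462 = 0.00231
  π_II·L_II = 0.16 × 0.0224 = 0.003584
  π_III·L_III = 0.79 × 0.03 = 0.0237
Sum: 0.00231 + 0.003584 + 0.0237 = 0.029594
So the posterior for Language I is 0.00231 / 0.029594 ≈ 0.0781.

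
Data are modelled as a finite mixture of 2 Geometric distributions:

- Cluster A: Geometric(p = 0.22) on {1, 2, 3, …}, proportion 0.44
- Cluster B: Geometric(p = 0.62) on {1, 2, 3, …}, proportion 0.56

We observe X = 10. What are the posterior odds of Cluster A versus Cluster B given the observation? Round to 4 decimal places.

180.3411

Since P(k|x) ∝ P(Z=k) f_k(x), the posterior odds are P(Z=i) f_i(x) / (P(Z=j) f_j(x)).
Evaluate each component's likelihood at the observed value:
  p_A = 0.22·(1−0.22)^9 = 0.22·0.106869 = 0.0235112
  p_B = 0.62·(1−0.62)^9 = 0.62·0.000165216 = 0.000102434
Odds = (0.44/0.56) × (0.0235112/0.000102434) = 0.785714 × 229.525 ≈ 180.3411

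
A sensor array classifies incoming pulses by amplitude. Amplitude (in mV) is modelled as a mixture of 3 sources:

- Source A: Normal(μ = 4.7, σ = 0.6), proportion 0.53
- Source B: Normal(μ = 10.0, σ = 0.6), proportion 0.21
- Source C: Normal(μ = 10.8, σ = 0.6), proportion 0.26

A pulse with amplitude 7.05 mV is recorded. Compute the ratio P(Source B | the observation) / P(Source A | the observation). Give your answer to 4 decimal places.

0.0048

The posterior odds equal the prior odds times the likelihood ratio: (P(Z=i)/P(Z=j))·(f_i(x)/f_j(x)).
Evaluate each component's likelihood at the observed value:
  L_A = 0.000310213
  L_B = 3.74564e-06
  L_C = 2.19e-09
7.86584e-07 / 0.000164413 ≈ 0.0048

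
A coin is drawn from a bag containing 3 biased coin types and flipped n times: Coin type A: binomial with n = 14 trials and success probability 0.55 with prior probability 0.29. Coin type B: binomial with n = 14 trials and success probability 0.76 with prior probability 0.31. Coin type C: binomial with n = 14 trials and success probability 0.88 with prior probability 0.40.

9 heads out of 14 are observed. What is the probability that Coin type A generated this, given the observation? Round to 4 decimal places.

0.5063

By Bayes' theorem, P(k | x) = w_k f_k(x) / Σ_j w_j f_j(x).
Component likelihoods at x = 9 heads out of 14:
  L_A = 0.170134
  L_B = 0.134847
  L_C = 0.0157657
Prior × likelihood for each component:
  w_A·L_A = 0.29 × 0.170134 = 0.0493388
  w_B·L_B = 0.31 × 0.134847 = 0.0418027
  w_C·L_C = 0.40 × 0.0157657 = 0.0063063
Marginal: 0.0493388 + 0.0418027 + 0.0063063 = 0.0974478
P(Coin type A | the observation) ≈ 0.5063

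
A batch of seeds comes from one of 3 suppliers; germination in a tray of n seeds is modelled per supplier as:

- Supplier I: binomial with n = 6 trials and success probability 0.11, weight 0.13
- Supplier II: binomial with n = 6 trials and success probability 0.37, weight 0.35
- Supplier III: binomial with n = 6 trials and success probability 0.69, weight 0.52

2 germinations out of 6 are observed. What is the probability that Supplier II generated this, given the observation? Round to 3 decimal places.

By Bayes' theorem, P(k | x) = π_k f_k(x) / Σ_j π_j f_j(x).
Evaluate each component's likelihood at the observed value:
  f_I = C(6,2)·0.11^2·0.89^4 = 15·0.0121·0.627422 = 0.113877
  f_II = C(6,2)·0.37^2·0.63^4 = 15·0.1369·0.15753 = 0.323487
  f_III = C(6,2)·0.69^2·0.31^4 = 15·0.4761·0.00923521 = 0.0659533
Prior × likelihood for each component:
  π_I·f_I = 0.13 × 0.113877 = 0.014804
  π_II·f_II = 0.35 × 0.323487 = 0.11322
  π_III·f_III = 0.52 × 0.0659533 = 0.0342957
Marginal: 0.014804 + 0.11322 + 0.0342957 = 0.16232
P(Supplier II | the observation) = 0.11322 / 0.16232 ≈ 0.698

0.698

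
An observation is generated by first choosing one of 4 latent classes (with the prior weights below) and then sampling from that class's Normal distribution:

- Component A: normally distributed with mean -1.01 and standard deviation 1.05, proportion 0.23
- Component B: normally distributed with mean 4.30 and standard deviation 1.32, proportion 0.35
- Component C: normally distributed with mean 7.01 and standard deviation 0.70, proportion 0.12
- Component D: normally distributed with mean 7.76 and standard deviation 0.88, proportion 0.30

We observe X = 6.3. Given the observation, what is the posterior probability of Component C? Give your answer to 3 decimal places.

P(component k | x) = w_k·f_k(x) / marginal(x), where marginal(x) = Σ_j w_j·f_j(x).
Component likelihoods at x = 6.3:
  L_A = (1/(1.05·√(2π)))·exp(−(6.3−-1.01)²/(2·1.05²)) = 0.379945·exp(-24.23406) = 1.13502e-11
  L_B = (1/(1.32·√(2π)))·exp(−(6.3−4.30)²/(2·1.32²)) = 0.302229·exp(-1.14784) = 0.0959035
  L_C = (1/(0.70·√(2π)))·exp(−(6.3−7.01)²/(2·0.70²)) = 0.569918·exp(-0.51439) = 0.340735
  L_D = (1/(0.88·√(2π)))·exp(−(6.3−7.76)²/(2·0.88²)) = 0.453344·exp(-1.37629) = 0.114475
Weight by the priors:
  w_A·L_A = 0.23 × 1.13502e-11 = 2.61054e-12
  w_B·L_B = 0.35 × 0.0959035 = 0.0335662
  w_C·L_C = 0.12 × 0.340735 = 0.0408882
  w_D·L_D = 0.30 × 0.114475 = 0.0343426
Sum: 2.61054e-12 + 0.0335662 + 0.0408882 + 0.0343426 = 0.108797
P(Component C | data) = 0.0408882 / 0.108797 ≈ 0.376

0.376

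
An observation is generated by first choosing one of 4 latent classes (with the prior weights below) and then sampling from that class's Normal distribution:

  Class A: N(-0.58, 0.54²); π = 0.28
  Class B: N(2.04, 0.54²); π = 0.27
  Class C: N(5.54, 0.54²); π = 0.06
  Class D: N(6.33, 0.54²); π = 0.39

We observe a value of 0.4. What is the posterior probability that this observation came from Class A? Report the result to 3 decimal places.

P(component k | x) = π_k·f_k(x) / marginal(x), where marginal(x) = Σ_j π_j·f_j(x).
Component likelihoods at x = 0.4:
  p_A = 0.142341
  p_B = 0.00733902
  p_C = 1.56495e-20
  p_D = 4.80942e-27
Multiply by the mixture weights:
  π_A·p_A = 0.28 × 0.142341 = 0.0398555
  π_B·p_B = 0.27 × 0.00733902 = 0.00198154
  π_C·p_C = 0.06 × 1.56495e-20 = 9.38968e-22
  π_D·p_D = 0.39 × 4.80942e-27 = 1.87568e-27
Marginal: 0.0398555 + 0.00198154 + 9.38968e-22 + 1.87568e-27 = 0.0418371
Responsibility of Class A: 0.0398555 / 0.0418371 ≈ 0.953

0.953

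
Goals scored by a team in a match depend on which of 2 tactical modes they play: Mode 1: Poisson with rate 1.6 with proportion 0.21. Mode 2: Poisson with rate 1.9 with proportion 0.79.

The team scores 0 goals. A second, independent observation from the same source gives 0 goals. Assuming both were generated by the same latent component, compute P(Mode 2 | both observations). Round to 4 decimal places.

By Bayes' theorem, P(k | x) = π_k f_k(x) / Σ_j π_j f_j(x).
Since both observations come from the same component, the likelihood for component k is f_k(x₁)·f_k(x₂).
  f_1 = [e^(−1.6)·1.6^0/0! = 0.201897] × [0.201897] = 0.0407622
  f_2 = [e^(−1.9)·1.9^0/0! = 0.149569] × [0.149569] = 0.0223708
Weight by the priors:
  π_1·f_1 = 0.21 × 0.0407622 = 0.00856006
  π_2·f_2 = 0.79 × 0.0223708 = 0.0176729
Denominator: 0.00856006 + 0.0176729 = 0.026233
So the posterior for Mode 2 is 0.0176729 / 0.026233 ≈ 0.6737.

0.6737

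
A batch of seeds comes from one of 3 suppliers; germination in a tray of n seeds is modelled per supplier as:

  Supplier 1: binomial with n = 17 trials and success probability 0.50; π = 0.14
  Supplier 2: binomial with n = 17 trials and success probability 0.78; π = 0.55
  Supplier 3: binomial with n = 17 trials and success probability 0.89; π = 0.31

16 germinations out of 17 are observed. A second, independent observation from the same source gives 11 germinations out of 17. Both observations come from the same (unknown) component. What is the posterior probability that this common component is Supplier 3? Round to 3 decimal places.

P(component k | x) = π_k·f_k(x) / marginal(x), where marginal(x) = Σ_j π_j·f_j(x).
Since both observations come from the same component, the likelihood for component k is f_k(x₁)·f_k(x₂).
  p_1 = [C(17,16)·0.50^16·0.50^1 = 17·1.52588e-05·0.5 = 0.0001297] × [0.0944214] = 1.22464e-05
  p_2 = [C(17,16)·0.78^16·0.22^1 = 17·0.0187721·0.22 = 0.0702078] × [0.0912341] = 0.00640534
  p_3 = [C(17,16)·0.89^16·0.11^1 = 17·0.154967·0.11 = 0.289789] × [0.00608452] = 0.00176323
Weight by the priors:
  π_1·p_1 = 0.14 × 1.22464e-05 = 1.7145e-06
  π_2·p_2 = 0.55 × 0.00640534 = 0.00352294
  π_3·p_3 = 0.31 × 0.00176323 = 0.0005466
Sum: 1.7145e-06 + 0.00352294 + 0.0005466 = 0.00407125
P(Supplier 3 | x₁,x₂) = 0.0005466 / 0.00407125 ≈ 0.134

0.134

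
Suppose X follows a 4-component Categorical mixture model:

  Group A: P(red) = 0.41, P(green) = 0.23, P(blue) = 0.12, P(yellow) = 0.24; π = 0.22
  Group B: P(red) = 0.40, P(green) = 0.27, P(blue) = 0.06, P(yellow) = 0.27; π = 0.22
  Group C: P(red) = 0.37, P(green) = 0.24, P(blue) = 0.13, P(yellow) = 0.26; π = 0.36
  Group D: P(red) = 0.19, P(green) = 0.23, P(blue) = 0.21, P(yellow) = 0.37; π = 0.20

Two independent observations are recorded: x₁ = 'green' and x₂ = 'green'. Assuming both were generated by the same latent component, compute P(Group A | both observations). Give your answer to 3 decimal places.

Posterior ∝ prior × likelihood, so P(k | x) ∝ w_k f_k(x); normalise over all components.
Since both observations come from the same component, the likelihood for component k is f_k(x₁)·f_k(x₂).
  L_A = [0.23] × [0.23] = 0.0529
  L_B = [0.27] × [0.27] = 0.0729
  L_C = [0.24] × [0.24] = 0.0576
  L_D = [0.23] × [0.23] = 0.0529
Unnormalised posteriors:
  w_A·L_A = 0.22 × 0.0529 = 0.011638
  w_B·L_B = 0.22 × 0.0729 = 0.016038
  w_C·L_C = 0.36 × 0.0576 = 0.020736
  w_D·L_D = 0.20 × 0.0529 = 0.01058
Marginal: 0.011638 + 0.016038 + 0.020736 + 0.01058 = 0.058992
P(Group A | x₁, x₂) = 0.011638 / 0.058992 ≈ 0.197

0.197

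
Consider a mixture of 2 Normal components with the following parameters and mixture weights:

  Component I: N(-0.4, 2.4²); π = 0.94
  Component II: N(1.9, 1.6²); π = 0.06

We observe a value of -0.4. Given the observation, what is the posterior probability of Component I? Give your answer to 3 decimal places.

The responsibility of component k is π_k f_k(x) divided by Σ_j π_j f_j(x).
Normal densities:
  L_I = 0.166226
  L_II = 0.0887311
Unnormalised posteriors:
  π_I·L_I = 0.94 × 0.166226 = 0.156252
  π_II·L_II = 0.06 × 0.0887311 = 0.00532386
Marginal: 0.156252 + 0.00532386 = 0.161576
Responsibility of Component I: 0.156252 / 0.161576 ≈ 0.967

0.967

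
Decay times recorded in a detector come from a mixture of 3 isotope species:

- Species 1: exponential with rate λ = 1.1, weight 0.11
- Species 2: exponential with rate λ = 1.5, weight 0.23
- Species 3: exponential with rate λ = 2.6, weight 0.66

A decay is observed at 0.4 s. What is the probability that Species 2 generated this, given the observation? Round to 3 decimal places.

P(component k | x) = π_k·f_k(x) / marginal(x), where marginal(x) = Σ_j π_j·f_j(x).
Evaluate each component's likelihood at the observed value:
  f_1 = 1.1·e^(−1.1·0.4) = 1.1·e^(−0.4400) = 0.70844
  f_2 = 1.5·e^(−1.5·0.4) = 1.5·e^(−0.6000) = 0.823217
  f_3 = 2.6·e^(−2.6·0.4) = 2.6·e^(−1.0400) = 0.918982
Unnormalised posteriors:
  π_1·f_1 = 0.11 × 0.70844 = 0.0779284
  π_2·f_2 = 0.23 × 0.823217 = 0.18934
  π_3·f_3 = 0.66 × 0.918982 = 0.606528
Evidence: 0.0779284 + 0.18934 + 0.606528 = 0.873797
Responsibility of Species 2: 0.18934 / 0.873797 ≈ 0.217

0.217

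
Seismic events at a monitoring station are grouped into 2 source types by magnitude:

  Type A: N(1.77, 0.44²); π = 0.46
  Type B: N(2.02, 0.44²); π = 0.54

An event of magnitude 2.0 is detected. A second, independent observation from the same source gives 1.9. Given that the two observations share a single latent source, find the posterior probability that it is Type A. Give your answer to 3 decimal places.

0.425

By Bayes' theorem, P(k | x) = P(Z=k) f_k(x) / Σ_j P(Z=j) f_j(x).
Since both observations come from the same component, the likelihood for component k is f_k(x₁)·f_k(x₂).
  f_A = [(1/(0.44·√(2π)))·exp(−(2.0−1.77)²/(2·0.44²)) = 0.906687·exp(-0.13662) = 0.790903] × [0.867964] = 0.686476
  f_B = [(1/(0.44·√(2π)))·exp(−(2.0−2.02)²/(2·0.44²)) = 0.906687·exp(-0.00103) = 0.905751] × [0.873587] = 0.791252
Weight by the priors:
  P(Z=A)·f_A = 0.46 × 0.686476 = 0.315779
  P(Z=B)·f_B = 0.54 × 0.791252 = 0.427276
Sum: 0.315779 + 0.427276 = 0.743055
P(Type A | data) ≈ 0.425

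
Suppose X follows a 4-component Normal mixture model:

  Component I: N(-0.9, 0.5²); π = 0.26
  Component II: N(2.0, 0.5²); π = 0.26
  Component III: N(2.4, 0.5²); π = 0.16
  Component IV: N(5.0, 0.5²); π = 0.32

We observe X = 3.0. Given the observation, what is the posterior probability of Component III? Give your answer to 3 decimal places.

P(component k | x) = π_k·f_k(x) / marginal(x), where marginal(x) = Σ_j π_j·f_j(x).
Normal densities:
  p_I = (1/(0.5·√(2π)))·exp(−(3.0−-0.9)²/(2·0.5²)) = 0.797885·exp(-30.42000) = 4.90571e-14
  p_II = (1/(0.5·√(2π)))·exp(−(3.0−2.0)²/(2·0.5²)) = 0.797885·exp(-2.00000) = 0.107982
  p_III = (1/(0.5·√(2π)))·exp(−(3.0−2.4)²/(2·0.5²)) = 0.797885·exp(-0.72000) = 0.388372
  p_IV = (1/(0.5·√(2π)))·exp(−(3.0−5.0)²/(2·0.5²)) = 0.797885·exp(-8.00000) = 0.00026766
Unnormalised posteriors:
  π_I·p_I = 0.26 × 4.90571e-14 = 1.27548e-14
  π_II·p_II = 0.26 × 0.107982 = 0.0280753
  π_III·p_III = 0.16 × 0.388372 = 0.0621395
  π_IV·p_IV = 0.32 × 0.00026766 = 8.56513e-05
Normaliser: 1.27548e-14 + 0.0280753 + 0.0621395 + 8.56513e-05 = 0.0903005
P(Component III | 3.0) ≈ 0.688

0.688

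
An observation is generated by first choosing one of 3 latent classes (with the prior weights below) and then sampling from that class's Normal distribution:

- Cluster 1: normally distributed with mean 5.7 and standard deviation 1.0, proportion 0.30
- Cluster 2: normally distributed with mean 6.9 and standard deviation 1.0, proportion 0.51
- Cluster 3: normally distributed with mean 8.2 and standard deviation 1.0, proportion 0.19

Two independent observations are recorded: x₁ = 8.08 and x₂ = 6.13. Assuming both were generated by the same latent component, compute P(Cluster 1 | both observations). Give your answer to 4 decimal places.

Apply Bayes' rule: the posterior for each component is proportional to its prior times its likelihood at x.
Since both observations come from the same component, the likelihood for component k is f_k(x₁)·f_k(x₂).
  f_1 = [(1/(1.0·√(2π)))·exp(−(8.08−5.7)²/(2·1.0²)) = 0.398942·exp(-2.83220) = 0.023491] × [0.363714] = 0.00854399
  f_2 = [(1/(1.0·√(2π)))·exp(−(8.08−6.9)²/(2·1.0²)) = 0.398942·exp(-0.69620) = 0.198863] × [0.296595] = 0.0589818
  f_3 = [(1/(1.0·√(2π)))·exp(−(8.08−8.2)²/(2·1.0²)) = 0.398942·exp(-0.00720) = 0.39608] × [0.0468226] = 0.0185455
Prior × likelihood for each component:
  P(Z=1)·f_1 = 0.30 × 0.00854399 = 0.0025632
  P(Z=2)·f_2 = 0.51 × 0.0589818 = 0.0300807
  P(Z=3)·f_3 = 0.19 × 0.0185455 = 0.00352365
Sum: 0.0025632 + 0.0300807 + 0.00352365 = 0.0361675
P(Cluster 1 | x₁,x₂) ≈ 0.0709

0.0709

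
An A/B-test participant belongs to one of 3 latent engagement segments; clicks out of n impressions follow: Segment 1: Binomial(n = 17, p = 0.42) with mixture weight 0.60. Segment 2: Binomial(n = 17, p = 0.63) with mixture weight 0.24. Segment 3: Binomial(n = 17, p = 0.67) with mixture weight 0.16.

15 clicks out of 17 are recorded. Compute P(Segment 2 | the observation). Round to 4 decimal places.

0.4257

The responsibility of component k is w_k f_k(x) divided by Σ_j w_j f_j(x).
Binomial probabilities:
  f_1 = 0.000102126
  f_2 = 0.0181991
  f_3 = 0.0364493
Unnormalised posteriors:
  w_1·f_1 = 0.60 × 0.000102126 = 6.12753e-05
  w_2·f_2 = 0.24 × 0.0181991 = 0.00436779
  w_3·f_3 = 0.16 × 0.0364493 = 0.00583188
Evidence: 6.12753e-05 + 0.00436779 + 0.00583188 = 0.0102609
P(Segment 2 | 15 clicks out of 17) = 0.00436779 / 0.0102609 ≈ 0.4257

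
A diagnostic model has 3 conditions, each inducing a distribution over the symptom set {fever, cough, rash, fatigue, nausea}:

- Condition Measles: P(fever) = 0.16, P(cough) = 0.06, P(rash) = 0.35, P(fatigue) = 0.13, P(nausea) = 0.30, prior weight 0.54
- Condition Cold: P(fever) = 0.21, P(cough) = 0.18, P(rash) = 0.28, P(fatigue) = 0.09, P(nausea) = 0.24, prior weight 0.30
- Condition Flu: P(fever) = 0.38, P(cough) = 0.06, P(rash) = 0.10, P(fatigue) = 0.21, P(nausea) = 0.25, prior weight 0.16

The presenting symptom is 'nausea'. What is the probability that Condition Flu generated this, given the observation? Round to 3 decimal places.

0.146

The responsibility of component k is π_k f_k(x) divided by Σ_j π_j f_j(x).
Categorical probabilities:
  L_Measles = 0.3
  L_Cold = 0.24
  L_Flu = 0.25
Unnormalised posteriors:
  π_Measles·L_Measles = 0.54 × 0.3 = 0.162
  π_Cold·L_Cold = 0.30 × 0.24 = 0.072
  π_Flu·L_Flu = 0.16 × 0.25 = 0.04
Evidence: 0.162 + 0.072 + 0.04 = 0.274
Responsibility of Condition Flu: 0.04 / 0.274 ≈ 0.146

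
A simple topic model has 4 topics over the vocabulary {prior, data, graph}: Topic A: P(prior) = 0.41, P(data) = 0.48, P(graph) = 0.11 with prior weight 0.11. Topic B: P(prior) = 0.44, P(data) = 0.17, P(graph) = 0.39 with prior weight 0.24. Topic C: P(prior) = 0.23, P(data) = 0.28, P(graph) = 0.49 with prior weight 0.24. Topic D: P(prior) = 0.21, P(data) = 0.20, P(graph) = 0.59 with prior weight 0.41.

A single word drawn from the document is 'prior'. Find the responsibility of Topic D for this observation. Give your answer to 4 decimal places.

0.2949

Apply Bayes' rule: the posterior for each component is proportional to its prior times its likelihood at x.
Categorical probabilities:
  f_A = 0.41
  f_B = 0.44
  f_C = 0.23
  f_D = 0.21
Unnormalised posteriors:
  π_A·f_A = 0.11 × 0.41 = 0.0451
  π_B·f_B = 0.24 × 0.44 = 0.1056
  π_C·f_C = 0.24 × 0.23 = 0.0552
  π_D·f_D = 0.41 × 0.21 = 0.0861
Normaliser: 0.0451 + 0.1056 + 0.0552 + 0.0861 = 0.292
P(Topic D | 'prior') = 0.0861 / 0.292 ≈ 0.2949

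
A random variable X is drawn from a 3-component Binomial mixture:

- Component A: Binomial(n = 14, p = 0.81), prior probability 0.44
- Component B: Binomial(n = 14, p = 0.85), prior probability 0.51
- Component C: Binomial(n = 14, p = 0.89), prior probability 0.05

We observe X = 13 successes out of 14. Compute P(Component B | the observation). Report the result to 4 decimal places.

Posterior ∝ prior × likelihood, so P(k | x) ∝ w_k f_k(x); normalise over all components.
Evaluate each component's likelihood at the observed value:
  f_A = C(14,13)·0.81^13·0.19^1 = 14·0.0646108·0.19 = 0.171865
  f_B = C(14,13)·0.85^13·0.15^1 = 14·0.120905·0.15 = 0.253902
  f_C = C(14,13)·0.89^13·0.11^1 = 14·0.219821·0.11 = 0.338525
Weight by the priors:
  w_A·f_A = 0.44 × 0.171865 = 0.0756205
  w_B·f_B = 0.51 × 0.253902 = 0.12949
  w_C·f_C = 0.05 × 0.338525 = 0.0169263
Evidence: 0.0756205 + 0.12949 + 0.0169263 = 0.222037
Responsibility of Component B: 0.12949 / 0.222037 ≈ 0.5832

0.5832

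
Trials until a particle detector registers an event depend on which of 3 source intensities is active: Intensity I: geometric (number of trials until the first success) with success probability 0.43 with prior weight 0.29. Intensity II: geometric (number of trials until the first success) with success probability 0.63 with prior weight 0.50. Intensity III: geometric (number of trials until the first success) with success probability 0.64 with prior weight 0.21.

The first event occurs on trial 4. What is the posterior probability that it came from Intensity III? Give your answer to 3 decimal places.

Posterior ∝ prior × likelihood, so P(k | x) ∝ P(Z=k) f_k(x); normalise over all components.
Geometric probabilities:
  p_I = 0.079633
  p_II = 0.0319114
  p_III = 0.0298598
Prior × likelihood for each component:
  P(Z=I)·p_I = 0.29 × 0.079633 = 0.0230936
  P(Z=II)·p_II = 0.50 × 0.0319114 = 0.0159557
  P(Z=III)·p_III = 0.21 × 0.0298598 = 0.00627057
Denominator: 0.0230936 + 0.0159557 + 0.00627057 = 0.0453198
So the posterior for Intensity III is 0.00627057 / 0.0453198 ≈ 0.138.

0.138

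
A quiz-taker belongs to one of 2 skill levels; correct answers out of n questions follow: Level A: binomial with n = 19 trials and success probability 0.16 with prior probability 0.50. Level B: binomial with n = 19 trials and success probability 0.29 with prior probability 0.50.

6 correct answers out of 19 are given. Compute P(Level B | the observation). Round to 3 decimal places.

0.799

P(component k | x) = P(Z=k)·f_k(x) / marginal(x), where marginal(x) = Σ_j P(Z=j)·f_j(x).
Binomial probabilities:
  L_A = 0.0471881
  L_B = 0.188031
Multiply by the mixture weights:
  P(Z=A)·L_A = 0.50 × 0.0471881 = 0.023594
  P(Z=B)·L_B = 0.50 × 0.188031 = 0.0940153
Evidence: 0.023594 + 0.0940153 = 0.117609
P(Level B | 6 correct answers out of 19) = 0.0940153 / 0.117609 ≈ 0.799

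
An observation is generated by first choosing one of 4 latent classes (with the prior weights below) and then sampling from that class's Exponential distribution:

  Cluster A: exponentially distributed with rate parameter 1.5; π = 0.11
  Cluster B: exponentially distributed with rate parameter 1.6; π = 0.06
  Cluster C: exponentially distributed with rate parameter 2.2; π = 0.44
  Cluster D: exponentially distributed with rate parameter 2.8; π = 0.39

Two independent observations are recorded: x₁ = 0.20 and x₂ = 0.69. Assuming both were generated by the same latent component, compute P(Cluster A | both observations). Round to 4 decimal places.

0.0993

P(component k | x) = P(Z=k)·f_k(x) / marginal(x), where marginal(x) = Σ_j P(Z=j)·f_j(x).
Since both observations come from the same component, the likelihood for component k is f_k(x₁)·f_k(x₂).
  p_A = [1.5·e^(−1.5·0.20) = 1.5·e^(−0.3000) = 1.11123] × [0.53284] = 0.592106
  p_B = [1.6·e^(−1.6·0.20) = 1.6·e^(−0.3200) = 1.16184] × [0.530468] = 0.616318
  p_C = [2.2·e^(−2.2·0.20) = 2.2·e^(−0.4400) = 1.41688] × [0.482129] = 0.68312
  p_D = [2.8·e^(−2.8·0.20) = 2.8·e^(−0.5600) = 1.59939] × [0.405603] = 0.648715
Unnormalised posteriors:
  P(Z=A)·p_A = 0.11 × 0.592106 = 0.0651316
  P(Z=B)·p_B = 0.06 × 0.616318 = 0.0369791
  P(Z=C)·p_C = 0.44 × 0.68312 = 0.300573
  P(Z=D)·p_D = 0.39 × 0.648715 = 0.252999
Sum: 0.0651316 + 0.0369791 + 0.300573 + 0.252999 = 0.655682
P(Cluster A | x₁,x₂) = 0.0651316 / 0.655682 ≈ 0.0993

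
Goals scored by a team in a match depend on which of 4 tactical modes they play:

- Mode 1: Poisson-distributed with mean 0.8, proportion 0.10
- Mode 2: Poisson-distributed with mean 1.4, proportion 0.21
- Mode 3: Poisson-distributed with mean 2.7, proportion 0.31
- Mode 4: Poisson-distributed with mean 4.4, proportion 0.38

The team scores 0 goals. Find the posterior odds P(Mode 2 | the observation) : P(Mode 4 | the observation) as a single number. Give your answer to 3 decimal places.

11.100

Since P(k|x) ∝ w_k f_k(x), the posterior odds are w_i f_i(x) / (w_j f_j(x)).
Evaluate each component's likelihood at the observed value:
  L_1 = e^(−0.8)·0.8^0/0! = 0.449329
  L_2 = e^(−1.4)·1.4^0/0! = 0.246597
  L_3 = e^(−2.7)·2.7^0/0! = 0.0672055
  L_4 = e^(−4.4)·4.4^0/0! = 0.0122773
Odds = (0.21/0.38) × (0.246597/0.0122773) = 0.552632 × 20.0855 ≈ 11.100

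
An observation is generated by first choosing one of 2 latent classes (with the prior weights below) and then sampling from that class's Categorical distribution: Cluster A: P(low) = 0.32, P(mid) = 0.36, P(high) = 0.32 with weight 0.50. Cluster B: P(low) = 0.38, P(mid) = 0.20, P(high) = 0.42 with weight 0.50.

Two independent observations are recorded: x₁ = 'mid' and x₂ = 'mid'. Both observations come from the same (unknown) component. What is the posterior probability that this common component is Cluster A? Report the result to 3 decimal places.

0.764

The responsibility of component k is π_k f_k(x) divided by Σ_j π_j f_j(x).
Since both observations come from the same component, the likelihood for component k is f_k(x₁)·f_k(x₂).
  L_A = [P(mid | comp) = 0.36] × [0.36] = 0.1296
  L_B = [P(mid | comp) = 0.20] × [0.2] = 0.04
Prior × likelihood for each component:
  π_A·L_A = 0.50 × 0.1296 = 0.0648
  π_B·L_B = 0.50 × 0.04 = 0.02
Denominator: 0.0648 + 0.02 = 0.0848
So the posterior for Cluster A is 0.0648 / 0.0848 ≈ 0.764.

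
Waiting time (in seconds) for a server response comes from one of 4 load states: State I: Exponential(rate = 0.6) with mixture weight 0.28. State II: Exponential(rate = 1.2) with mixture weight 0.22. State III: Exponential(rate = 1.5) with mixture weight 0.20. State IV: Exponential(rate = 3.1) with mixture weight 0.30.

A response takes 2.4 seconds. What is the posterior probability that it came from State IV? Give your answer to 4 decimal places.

P(component k | x) = π_k·f_k(x) / marginal(x), where marginal(x) = Σ_j π_j·f_j(x).
Component likelihoods at x = 2.4 seconds:
  p_I = 0.6·e^(−0.6·2.4) = 0.6·e^(−1.4400) = 0.142157
  p_II = 1.2·e^(−1.2·2.4) = 1.2·e^(−2.8800) = 0.0673617
  p_III = 1.5·e^(−1.5·2.4) = 1.5·e^(−3.6000) = 0.0409856
  p_IV = 3.1·e^(−3.1·2.4) = 3.1·e^(−7.4400) = 0.00182058
Multiply by the mixture weights:
  π_I·p_I = 0.28 × 0.142157 = 0.0398039
  π_II·p_II = 0.22 × 0.0673617 = 0.0148196
  π_III·p_III = 0.20 × 0.0409856 = 0.00819712
  π_IV·p_IV = 0.30 × 0.00182058 = 0.000546175
Denominator: 0.0398039 + 0.0148196 + 0.00819712 + 0.000546175 = 0.0633667
Responsibility of State IV: 0.000546175 / 0.0633667 ≈ 0.0086

0.0086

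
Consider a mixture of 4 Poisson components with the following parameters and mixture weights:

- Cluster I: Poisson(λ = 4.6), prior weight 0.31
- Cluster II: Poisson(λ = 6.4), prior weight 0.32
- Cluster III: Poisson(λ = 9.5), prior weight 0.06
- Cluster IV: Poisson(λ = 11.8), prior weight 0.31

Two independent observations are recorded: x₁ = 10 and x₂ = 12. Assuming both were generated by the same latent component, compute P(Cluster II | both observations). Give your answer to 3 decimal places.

P(component k | x) = π_k·f_k(x) / marginal(x), where marginal(x) = Σ_j π_j·f_j(x).
Since both observations come from the same component, the likelihood for component k is f_k(x₁)·f_k(x₂).
  p_I = [e^(−4.6)·4.6^10/10! = 0.0117506] × [0.00188366] = 2.21342e-05
  p_II = [e^(−6.4)·6.4^10/10! = 0.05279] × [0.0163809] = 0.000864749
  p_III = [e^(−9.5)·9.5^10/10! = 0.123502] × [0.0844401] = 0.0104286
  p_IV = [e^(−11.8)·11.8^10/10! = 0.108239] × [0.114175] = 0.0123582
Unnormalised posteriors:
  π_I·p_I = 0.31 × 2.21342e-05 = 6.86159e-06
  π_II·p_II = 0.32 × 0.000864749 = 0.00027672
  π_III·p_III = 0.06 × 0.0104286 = 0.000625713
  π_IV·p_IV = 0.31 × 0.0123582 = 0.00383103
Normaliser: 6.86159e-06 + 0.00027672 + 0.000625713 + 0.00383103 = 0.00474033
P(Cluster II | x₁, x₂) ≈ 0.058

0.058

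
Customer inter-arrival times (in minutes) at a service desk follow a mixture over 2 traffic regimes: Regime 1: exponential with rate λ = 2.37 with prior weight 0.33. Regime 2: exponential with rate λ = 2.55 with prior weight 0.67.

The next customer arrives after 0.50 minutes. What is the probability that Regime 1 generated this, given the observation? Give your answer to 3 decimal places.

Posterior ∝ prior × likelihood, so P(k | x) ∝ P(Z=k) f_k(x); normalise over all components.
Evaluate each component's likelihood at the observed value:
  f_1 = 0.724618
  f_2 = 0.712549
Multiply by the mixture weights:
  P(Z=1)·f_1 = 0.33 × 0.724618 = 0.239124
  P(Z=2)·f_2 = 0.67 × 0.712549 = 0.477408
Normaliser: 0.239124 + 0.477408 = 0.716532
Responsibility of Regime 1: 0.239124 / 0.716532 ≈ 0.334

0.334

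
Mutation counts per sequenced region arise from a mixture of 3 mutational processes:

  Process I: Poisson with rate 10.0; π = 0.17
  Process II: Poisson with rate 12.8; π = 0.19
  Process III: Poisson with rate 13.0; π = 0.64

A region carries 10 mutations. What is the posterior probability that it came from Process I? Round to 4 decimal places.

0.2280

The responsibility of component k is π_k f_k(x) divided by Σ_j π_j f_j(x).
Poisson probabilities:
  L_I = e^(−10.0)·10.0^10/10! = 0.12511
  L_II = e^(−12.8)·12.8^10/10! = 0.0898188
  L_III = e^(−13.0)·13.0^10/10! = 0.0858702
Weight by the priors:
  π_I·L_I = 0.17 × 0.12511 = 0.0212687
  π_II·L_II = 0.19 × 0.0898188 = 0.0170656
  π_III·L_III = 0.64 × 0.0858702 = 0.0549569
Denominator: 0.0212687 + 0.0170656 + 0.0549569 = 0.0932912
P(Process I | data) = 0.0212687 / 0.0932912 ≈ 0.2280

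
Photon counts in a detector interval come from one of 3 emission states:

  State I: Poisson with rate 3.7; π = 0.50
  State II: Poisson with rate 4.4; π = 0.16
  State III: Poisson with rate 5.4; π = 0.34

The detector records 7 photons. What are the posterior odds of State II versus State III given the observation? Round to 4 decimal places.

0.3050

Only the two components matter; the odds are (π_i f_i(x)) / (π_j f_j(x)).
Component likelihoods at x = 7 photons:
  f_I = e^(−3.7)·3.7^7/7! = 0.0465685
  f_II = e^(−4.4)·4.4^7/7! = 0.0777754
  f_III = e^(−5.4)·5.4^7/7! = 0.119987
Odds = (0.16/0.34) × (0.0777754/0.119987) = 0.470588 × 0.648197 ≈ 0.3050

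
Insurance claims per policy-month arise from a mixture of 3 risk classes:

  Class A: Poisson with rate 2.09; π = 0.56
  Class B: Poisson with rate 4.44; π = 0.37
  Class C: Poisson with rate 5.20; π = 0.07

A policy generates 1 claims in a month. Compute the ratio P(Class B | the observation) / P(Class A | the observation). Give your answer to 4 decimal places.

0.1339

Since P(k|x) ∝ w_k f_k(x), the posterior odds are w_i f_i(x) / (w_j f_j(x)).
Evaluate each component's likelihood at the observed value:
  f_A = e^(−2.09)·2.09^1/1! = 0.258506
  f_B = e^(−4.44)·4.44^1/1! = 0.052374
  f_C = e^(−5.20)·5.20^1/1! = 0.0286861
Posterior odds = (w_B·f_B) / (w_A·f_A) = (0.37·0.052374) / (0.56·0.258506) = 0.0193784 / 0.144763 ≈ 0.1339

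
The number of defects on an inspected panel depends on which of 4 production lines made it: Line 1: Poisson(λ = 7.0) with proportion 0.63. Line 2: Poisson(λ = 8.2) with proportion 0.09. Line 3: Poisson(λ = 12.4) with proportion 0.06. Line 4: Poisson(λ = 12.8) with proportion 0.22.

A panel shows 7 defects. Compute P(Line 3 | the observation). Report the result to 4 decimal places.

0.0192

By Bayes' theorem, P(k | x) = P(Z=k) f_k(x) / Σ_j P(Z=j) f_j(x).
Poisson probabilities:
  f_1 = e^(−7.0)·7.0^7/7! = 0.149003
  f_2 = e^(−8.2)·8.2^7/7! = 0.135848
  f_3 = e^(−12.4)·12.4^7/7! = 0.0368358
  f_4 = e^(−12.8)·12.8^7/7! = 0.0308368
Unnormalised posteriors:
  P(Z=1)·f_1 = 0.63 × 0.149003 = 0.0938718
  P(Z=2)·f_2 = 0.09 × 0.135848 = 0.0122263
  P(Z=3)·f_3 = 0.06 × 0.0368358 = 0.00221015
  P(Z=4)·f_4 = 0.22 × 0.0308368 = 0.00678411
Normaliser: 0.0938718 + 0.0122263 + 0.00221015 + 0.00678411 = 0.115092
P(Line 3 | the observation) = 0.00221015 / 0.115092 ≈ 0.0192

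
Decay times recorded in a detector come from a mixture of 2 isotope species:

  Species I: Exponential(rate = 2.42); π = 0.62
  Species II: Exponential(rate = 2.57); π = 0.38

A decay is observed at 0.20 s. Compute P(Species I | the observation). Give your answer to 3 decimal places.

0.613

By Bayes' theorem, P(k | x) = P(Z=k) f_k(x) / Σ_j P(Z=j) f_j(x).
Component likelihoods at x = 0.20 s:
  p_I = 1.49148
  p_II = 1.53711
Unnormalised posteriors:
  P(Z=I)·p_I = 0.62 × 1.49148 = 0.924716
  P(Z=II)·p_II = 0.38 × 1.53711 = 0.584103
Marginal: 0.924716 + 0.584103 = 1.50882
P(Species I | data) ≈ 0.613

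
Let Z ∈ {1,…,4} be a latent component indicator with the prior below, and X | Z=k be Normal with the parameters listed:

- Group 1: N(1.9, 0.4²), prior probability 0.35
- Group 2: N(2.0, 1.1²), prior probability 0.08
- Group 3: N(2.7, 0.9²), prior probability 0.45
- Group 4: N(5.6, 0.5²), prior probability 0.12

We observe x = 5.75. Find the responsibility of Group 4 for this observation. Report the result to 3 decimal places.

0.992

Posterior ∝ prior × likelihood, so P(k | x) ∝ P(Z=k) f_k(x); normalise over all components.
Component likelihoods at x = 5.75:
  p_1 = (1/(0.4·√(2π)))·exp(−(5.75−1.9)²/(2·0.4²)) = 0.997356·exp(-46.32031) = 7.62419e-21
  p_2 = (1/(1.1·√(2π)))·exp(−(5.75−2.0)²/(2·1.1²)) = 0.362675·exp(-5.81095) = 0.00108606
  p_3 = (1/(0.9·√(2π)))·exp(−(5.75−2.7)²/(2·0.9²)) = 0.443269·exp(-5.74228) = 0.00142176
  p_4 = (1/(0.5·√(2π)))·exp(−(5.75−5.6)²/(2·0.5²)) = 0.797885·exp(-0.04500) = 0.762776
Prior × likelihood for each component:
  P(Z=1)·p_1 = 0.35 × 7.62419e-21 = 2.66847e-21
  P(Z=2)·p_2 = 0.08 × 0.00108606 = 8.68848e-05
  P(Z=3)·p_3 = 0.45 × 0.00142176 = 0.000639791
  P(Z=4)·p_4 = 0.12 × 0.762776 = 0.0915331
Sum: 2.66847e-21 + 8.68848e-05 + 0.000639791 + 0.0915331 = 0.0922598
P(Group 4 | data) ≈ 0.992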